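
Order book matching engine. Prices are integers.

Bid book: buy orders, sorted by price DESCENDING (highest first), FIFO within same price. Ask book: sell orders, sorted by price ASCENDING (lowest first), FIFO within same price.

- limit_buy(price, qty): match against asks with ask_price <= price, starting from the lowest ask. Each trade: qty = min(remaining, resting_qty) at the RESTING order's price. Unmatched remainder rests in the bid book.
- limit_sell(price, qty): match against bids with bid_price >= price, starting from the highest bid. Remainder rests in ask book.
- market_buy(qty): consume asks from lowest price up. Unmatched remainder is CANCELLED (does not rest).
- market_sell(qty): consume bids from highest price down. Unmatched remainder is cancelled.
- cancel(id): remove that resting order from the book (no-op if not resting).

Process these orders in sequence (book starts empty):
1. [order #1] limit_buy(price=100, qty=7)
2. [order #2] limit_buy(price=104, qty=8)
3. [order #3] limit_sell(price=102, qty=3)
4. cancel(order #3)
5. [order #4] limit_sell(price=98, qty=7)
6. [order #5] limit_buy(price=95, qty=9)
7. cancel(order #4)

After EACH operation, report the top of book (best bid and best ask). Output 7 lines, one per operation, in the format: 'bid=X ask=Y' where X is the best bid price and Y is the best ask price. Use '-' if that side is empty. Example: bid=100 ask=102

Answer: bid=100 ask=-
bid=104 ask=-
bid=104 ask=-
bid=104 ask=-
bid=100 ask=-
bid=100 ask=-
bid=100 ask=-

Derivation:
After op 1 [order #1] limit_buy(price=100, qty=7): fills=none; bids=[#1:7@100] asks=[-]
After op 2 [order #2] limit_buy(price=104, qty=8): fills=none; bids=[#2:8@104 #1:7@100] asks=[-]
After op 3 [order #3] limit_sell(price=102, qty=3): fills=#2x#3:3@104; bids=[#2:5@104 #1:7@100] asks=[-]
After op 4 cancel(order #3): fills=none; bids=[#2:5@104 #1:7@100] asks=[-]
After op 5 [order #4] limit_sell(price=98, qty=7): fills=#2x#4:5@104 #1x#4:2@100; bids=[#1:5@100] asks=[-]
After op 6 [order #5] limit_buy(price=95, qty=9): fills=none; bids=[#1:5@100 #5:9@95] asks=[-]
After op 7 cancel(order #4): fills=none; bids=[#1:5@100 #5:9@95] asks=[-]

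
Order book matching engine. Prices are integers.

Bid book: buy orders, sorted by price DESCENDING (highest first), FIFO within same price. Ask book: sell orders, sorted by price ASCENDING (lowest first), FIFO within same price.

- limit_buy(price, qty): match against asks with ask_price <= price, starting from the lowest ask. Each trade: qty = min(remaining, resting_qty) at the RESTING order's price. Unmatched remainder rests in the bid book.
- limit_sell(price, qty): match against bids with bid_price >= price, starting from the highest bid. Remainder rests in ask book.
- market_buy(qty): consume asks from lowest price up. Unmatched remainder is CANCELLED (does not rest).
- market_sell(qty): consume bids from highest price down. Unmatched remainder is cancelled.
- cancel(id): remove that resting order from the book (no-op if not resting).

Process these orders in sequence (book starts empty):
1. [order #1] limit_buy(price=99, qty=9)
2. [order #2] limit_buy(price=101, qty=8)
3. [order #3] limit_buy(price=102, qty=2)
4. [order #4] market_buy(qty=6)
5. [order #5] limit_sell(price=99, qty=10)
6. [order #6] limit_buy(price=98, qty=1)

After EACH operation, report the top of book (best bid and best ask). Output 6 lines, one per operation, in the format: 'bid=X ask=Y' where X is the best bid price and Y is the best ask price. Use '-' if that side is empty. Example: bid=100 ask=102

After op 1 [order #1] limit_buy(price=99, qty=9): fills=none; bids=[#1:9@99] asks=[-]
After op 2 [order #2] limit_buy(price=101, qty=8): fills=none; bids=[#2:8@101 #1:9@99] asks=[-]
After op 3 [order #3] limit_buy(price=102, qty=2): fills=none; bids=[#3:2@102 #2:8@101 #1:9@99] asks=[-]
After op 4 [order #4] market_buy(qty=6): fills=none; bids=[#3:2@102 #2:8@101 #1:9@99] asks=[-]
After op 5 [order #5] limit_sell(price=99, qty=10): fills=#3x#5:2@102 #2x#5:8@101; bids=[#1:9@99] asks=[-]
After op 6 [order #6] limit_buy(price=98, qty=1): fills=none; bids=[#1:9@99 #6:1@98] asks=[-]

Answer: bid=99 ask=-
bid=101 ask=-
bid=102 ask=-
bid=102 ask=-
bid=99 ask=-
bid=99 ask=-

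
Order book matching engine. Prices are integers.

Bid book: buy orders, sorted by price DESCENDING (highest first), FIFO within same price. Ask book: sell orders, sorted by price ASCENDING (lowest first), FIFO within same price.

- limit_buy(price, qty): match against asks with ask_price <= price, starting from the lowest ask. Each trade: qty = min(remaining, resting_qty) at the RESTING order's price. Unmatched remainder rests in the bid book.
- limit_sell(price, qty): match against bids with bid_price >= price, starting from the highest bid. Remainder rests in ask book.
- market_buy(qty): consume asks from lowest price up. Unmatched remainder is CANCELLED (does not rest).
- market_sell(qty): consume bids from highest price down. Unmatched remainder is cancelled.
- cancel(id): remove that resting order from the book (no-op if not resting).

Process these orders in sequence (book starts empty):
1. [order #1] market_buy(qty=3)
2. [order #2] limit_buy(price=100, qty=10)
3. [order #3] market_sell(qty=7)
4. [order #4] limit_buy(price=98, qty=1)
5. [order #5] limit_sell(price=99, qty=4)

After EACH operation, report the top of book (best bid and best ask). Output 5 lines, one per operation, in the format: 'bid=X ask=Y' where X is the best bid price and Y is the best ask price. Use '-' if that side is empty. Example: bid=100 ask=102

After op 1 [order #1] market_buy(qty=3): fills=none; bids=[-] asks=[-]
After op 2 [order #2] limit_buy(price=100, qty=10): fills=none; bids=[#2:10@100] asks=[-]
After op 3 [order #3] market_sell(qty=7): fills=#2x#3:7@100; bids=[#2:3@100] asks=[-]
After op 4 [order #4] limit_buy(price=98, qty=1): fills=none; bids=[#2:3@100 #4:1@98] asks=[-]
After op 5 [order #5] limit_sell(price=99, qty=4): fills=#2x#5:3@100; bids=[#4:1@98] asks=[#5:1@99]

Answer: bid=- ask=-
bid=100 ask=-
bid=100 ask=-
bid=100 ask=-
bid=98 ask=99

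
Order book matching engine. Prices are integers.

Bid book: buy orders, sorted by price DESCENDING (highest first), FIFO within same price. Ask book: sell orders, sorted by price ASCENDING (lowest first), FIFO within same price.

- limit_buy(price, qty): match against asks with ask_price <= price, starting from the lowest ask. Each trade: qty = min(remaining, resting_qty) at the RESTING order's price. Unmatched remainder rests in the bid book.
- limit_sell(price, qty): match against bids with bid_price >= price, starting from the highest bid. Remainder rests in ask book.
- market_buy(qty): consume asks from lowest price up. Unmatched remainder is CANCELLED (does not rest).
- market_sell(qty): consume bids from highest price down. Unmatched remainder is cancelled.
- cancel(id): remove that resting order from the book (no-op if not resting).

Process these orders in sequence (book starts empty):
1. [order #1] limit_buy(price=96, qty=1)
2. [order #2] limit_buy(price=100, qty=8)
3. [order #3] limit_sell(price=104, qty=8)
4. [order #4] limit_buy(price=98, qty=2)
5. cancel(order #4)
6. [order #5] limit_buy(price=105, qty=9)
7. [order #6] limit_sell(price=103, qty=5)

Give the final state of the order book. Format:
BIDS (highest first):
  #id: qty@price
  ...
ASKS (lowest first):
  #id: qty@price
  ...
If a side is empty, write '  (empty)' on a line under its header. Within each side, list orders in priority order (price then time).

Answer: BIDS (highest first):
  #2: 8@100
  #1: 1@96
ASKS (lowest first):
  #6: 4@103

Derivation:
After op 1 [order #1] limit_buy(price=96, qty=1): fills=none; bids=[#1:1@96] asks=[-]
After op 2 [order #2] limit_buy(price=100, qty=8): fills=none; bids=[#2:8@100 #1:1@96] asks=[-]
After op 3 [order #3] limit_sell(price=104, qty=8): fills=none; bids=[#2:8@100 #1:1@96] asks=[#3:8@104]
After op 4 [order #4] limit_buy(price=98, qty=2): fills=none; bids=[#2:8@100 #4:2@98 #1:1@96] asks=[#3:8@104]
After op 5 cancel(order #4): fills=none; bids=[#2:8@100 #1:1@96] asks=[#3:8@104]
After op 6 [order #5] limit_buy(price=105, qty=9): fills=#5x#3:8@104; bids=[#5:1@105 #2:8@100 #1:1@96] asks=[-]
After op 7 [order #6] limit_sell(price=103, qty=5): fills=#5x#6:1@105; bids=[#2:8@100 #1:1@96] asks=[#6:4@103]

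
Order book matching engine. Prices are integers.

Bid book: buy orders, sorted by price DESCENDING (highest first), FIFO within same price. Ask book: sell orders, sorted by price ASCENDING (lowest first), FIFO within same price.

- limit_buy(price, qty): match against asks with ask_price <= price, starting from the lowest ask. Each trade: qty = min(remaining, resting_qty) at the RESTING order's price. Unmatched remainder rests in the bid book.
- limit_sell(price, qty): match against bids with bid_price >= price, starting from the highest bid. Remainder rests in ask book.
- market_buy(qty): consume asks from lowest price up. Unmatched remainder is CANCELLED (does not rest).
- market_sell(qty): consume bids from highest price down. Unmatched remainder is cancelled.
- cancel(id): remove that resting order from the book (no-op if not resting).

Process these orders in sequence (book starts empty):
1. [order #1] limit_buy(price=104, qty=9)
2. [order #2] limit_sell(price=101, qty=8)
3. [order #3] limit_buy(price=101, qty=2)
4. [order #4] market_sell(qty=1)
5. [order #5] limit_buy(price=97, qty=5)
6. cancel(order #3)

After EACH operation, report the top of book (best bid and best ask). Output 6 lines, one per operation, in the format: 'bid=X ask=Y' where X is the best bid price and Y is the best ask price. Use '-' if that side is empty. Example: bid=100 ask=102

After op 1 [order #1] limit_buy(price=104, qty=9): fills=none; bids=[#1:9@104] asks=[-]
After op 2 [order #2] limit_sell(price=101, qty=8): fills=#1x#2:8@104; bids=[#1:1@104] asks=[-]
After op 3 [order #3] limit_buy(price=101, qty=2): fills=none; bids=[#1:1@104 #3:2@101] asks=[-]
After op 4 [order #4] market_sell(qty=1): fills=#1x#4:1@104; bids=[#3:2@101] asks=[-]
After op 5 [order #5] limit_buy(price=97, qty=5): fills=none; bids=[#3:2@101 #5:5@97] asks=[-]
After op 6 cancel(order #3): fills=none; bids=[#5:5@97] asks=[-]

Answer: bid=104 ask=-
bid=104 ask=-
bid=104 ask=-
bid=101 ask=-
bid=101 ask=-
bid=97 ask=-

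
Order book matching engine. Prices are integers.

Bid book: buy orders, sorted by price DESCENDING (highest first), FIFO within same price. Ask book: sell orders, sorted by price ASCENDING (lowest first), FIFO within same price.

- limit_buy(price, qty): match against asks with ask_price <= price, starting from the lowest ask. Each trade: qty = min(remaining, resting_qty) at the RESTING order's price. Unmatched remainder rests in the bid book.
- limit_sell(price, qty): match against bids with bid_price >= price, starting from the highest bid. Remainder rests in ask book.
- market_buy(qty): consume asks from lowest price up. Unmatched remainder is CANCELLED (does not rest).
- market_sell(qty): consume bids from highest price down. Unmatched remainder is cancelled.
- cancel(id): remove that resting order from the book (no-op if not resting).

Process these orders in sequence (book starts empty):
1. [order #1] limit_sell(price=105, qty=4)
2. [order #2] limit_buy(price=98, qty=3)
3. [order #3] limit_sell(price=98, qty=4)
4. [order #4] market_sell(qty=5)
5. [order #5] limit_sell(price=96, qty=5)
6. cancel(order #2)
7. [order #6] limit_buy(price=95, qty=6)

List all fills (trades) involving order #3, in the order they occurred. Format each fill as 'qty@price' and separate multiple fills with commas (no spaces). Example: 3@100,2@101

After op 1 [order #1] limit_sell(price=105, qty=4): fills=none; bids=[-] asks=[#1:4@105]
After op 2 [order #2] limit_buy(price=98, qty=3): fills=none; bids=[#2:3@98] asks=[#1:4@105]
After op 3 [order #3] limit_sell(price=98, qty=4): fills=#2x#3:3@98; bids=[-] asks=[#3:1@98 #1:4@105]
After op 4 [order #4] market_sell(qty=5): fills=none; bids=[-] asks=[#3:1@98 #1:4@105]
After op 5 [order #5] limit_sell(price=96, qty=5): fills=none; bids=[-] asks=[#5:5@96 #3:1@98 #1:4@105]
After op 6 cancel(order #2): fills=none; bids=[-] asks=[#5:5@96 #3:1@98 #1:4@105]
After op 7 [order #6] limit_buy(price=95, qty=6): fills=none; bids=[#6:6@95] asks=[#5:5@96 #3:1@98 #1:4@105]

Answer: 3@98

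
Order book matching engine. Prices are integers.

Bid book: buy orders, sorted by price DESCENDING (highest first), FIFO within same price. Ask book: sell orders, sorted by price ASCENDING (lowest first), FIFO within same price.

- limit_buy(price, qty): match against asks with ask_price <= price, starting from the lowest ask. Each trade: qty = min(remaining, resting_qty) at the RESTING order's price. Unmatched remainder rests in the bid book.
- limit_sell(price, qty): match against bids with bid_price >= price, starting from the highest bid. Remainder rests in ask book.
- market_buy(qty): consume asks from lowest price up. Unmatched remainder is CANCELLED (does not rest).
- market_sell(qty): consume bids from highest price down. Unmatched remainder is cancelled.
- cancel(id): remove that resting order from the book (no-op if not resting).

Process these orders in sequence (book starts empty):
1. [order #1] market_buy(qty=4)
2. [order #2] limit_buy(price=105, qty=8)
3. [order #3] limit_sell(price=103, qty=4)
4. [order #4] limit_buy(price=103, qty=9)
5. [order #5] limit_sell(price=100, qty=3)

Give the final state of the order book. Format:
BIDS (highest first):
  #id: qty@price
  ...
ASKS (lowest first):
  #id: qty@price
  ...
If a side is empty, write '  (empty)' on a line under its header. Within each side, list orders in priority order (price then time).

After op 1 [order #1] market_buy(qty=4): fills=none; bids=[-] asks=[-]
After op 2 [order #2] limit_buy(price=105, qty=8): fills=none; bids=[#2:8@105] asks=[-]
After op 3 [order #3] limit_sell(price=103, qty=4): fills=#2x#3:4@105; bids=[#2:4@105] asks=[-]
After op 4 [order #4] limit_buy(price=103, qty=9): fills=none; bids=[#2:4@105 #4:9@103] asks=[-]
After op 5 [order #5] limit_sell(price=100, qty=3): fills=#2x#5:3@105; bids=[#2:1@105 #4:9@103] asks=[-]

Answer: BIDS (highest first):
  #2: 1@105
  #4: 9@103
ASKS (lowest first):
  (empty)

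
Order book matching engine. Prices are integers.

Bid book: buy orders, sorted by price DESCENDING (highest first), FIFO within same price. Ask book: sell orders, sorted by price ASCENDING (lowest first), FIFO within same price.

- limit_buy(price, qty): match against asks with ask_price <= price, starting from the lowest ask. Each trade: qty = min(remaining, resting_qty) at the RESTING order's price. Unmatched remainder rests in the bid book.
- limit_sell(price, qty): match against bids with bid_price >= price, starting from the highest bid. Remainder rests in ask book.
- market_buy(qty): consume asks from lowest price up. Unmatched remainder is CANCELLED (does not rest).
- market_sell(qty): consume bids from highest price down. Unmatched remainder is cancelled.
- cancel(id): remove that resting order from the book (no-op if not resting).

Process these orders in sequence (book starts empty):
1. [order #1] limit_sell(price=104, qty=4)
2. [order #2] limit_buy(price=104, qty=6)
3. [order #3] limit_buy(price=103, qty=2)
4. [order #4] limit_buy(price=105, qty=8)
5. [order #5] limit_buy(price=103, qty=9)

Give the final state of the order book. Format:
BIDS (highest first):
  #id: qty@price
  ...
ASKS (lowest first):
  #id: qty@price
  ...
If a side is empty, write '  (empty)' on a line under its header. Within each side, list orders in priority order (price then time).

After op 1 [order #1] limit_sell(price=104, qty=4): fills=none; bids=[-] asks=[#1:4@104]
After op 2 [order #2] limit_buy(price=104, qty=6): fills=#2x#1:4@104; bids=[#2:2@104] asks=[-]
After op 3 [order #3] limit_buy(price=103, qty=2): fills=none; bids=[#2:2@104 #3:2@103] asks=[-]
After op 4 [order #4] limit_buy(price=105, qty=8): fills=none; bids=[#4:8@105 #2:2@104 #3:2@103] asks=[-]
After op 5 [order #5] limit_buy(price=103, qty=9): fills=none; bids=[#4:8@105 #2:2@104 #3:2@103 #5:9@103] asks=[-]

Answer: BIDS (highest first):
  #4: 8@105
  #2: 2@104
  #3: 2@103
  #5: 9@103
ASKS (lowest first):
  (empty)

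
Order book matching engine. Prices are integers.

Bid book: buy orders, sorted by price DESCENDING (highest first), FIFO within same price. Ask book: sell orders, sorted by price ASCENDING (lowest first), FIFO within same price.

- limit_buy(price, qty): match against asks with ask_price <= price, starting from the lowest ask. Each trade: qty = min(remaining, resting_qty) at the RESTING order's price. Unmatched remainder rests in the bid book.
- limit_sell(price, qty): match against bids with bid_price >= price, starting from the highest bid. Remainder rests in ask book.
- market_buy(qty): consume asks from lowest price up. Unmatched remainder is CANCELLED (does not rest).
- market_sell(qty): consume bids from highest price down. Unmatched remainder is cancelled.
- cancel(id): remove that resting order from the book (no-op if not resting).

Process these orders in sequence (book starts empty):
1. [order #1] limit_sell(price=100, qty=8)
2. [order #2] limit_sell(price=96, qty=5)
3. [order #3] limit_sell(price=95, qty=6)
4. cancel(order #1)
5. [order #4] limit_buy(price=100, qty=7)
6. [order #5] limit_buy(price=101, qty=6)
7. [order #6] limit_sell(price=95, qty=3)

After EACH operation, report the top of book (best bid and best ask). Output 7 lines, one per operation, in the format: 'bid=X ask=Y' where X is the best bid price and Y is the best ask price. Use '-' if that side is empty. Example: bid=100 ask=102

After op 1 [order #1] limit_sell(price=100, qty=8): fills=none; bids=[-] asks=[#1:8@100]
After op 2 [order #2] limit_sell(price=96, qty=5): fills=none; bids=[-] asks=[#2:5@96 #1:8@100]
After op 3 [order #3] limit_sell(price=95, qty=6): fills=none; bids=[-] asks=[#3:6@95 #2:5@96 #1:8@100]
After op 4 cancel(order #1): fills=none; bids=[-] asks=[#3:6@95 #2:5@96]
After op 5 [order #4] limit_buy(price=100, qty=7): fills=#4x#3:6@95 #4x#2:1@96; bids=[-] asks=[#2:4@96]
After op 6 [order #5] limit_buy(price=101, qty=6): fills=#5x#2:4@96; bids=[#5:2@101] asks=[-]
After op 7 [order #6] limit_sell(price=95, qty=3): fills=#5x#6:2@101; bids=[-] asks=[#6:1@95]

Answer: bid=- ask=100
bid=- ask=96
bid=- ask=95
bid=- ask=95
bid=- ask=96
bid=101 ask=-
bid=- ask=95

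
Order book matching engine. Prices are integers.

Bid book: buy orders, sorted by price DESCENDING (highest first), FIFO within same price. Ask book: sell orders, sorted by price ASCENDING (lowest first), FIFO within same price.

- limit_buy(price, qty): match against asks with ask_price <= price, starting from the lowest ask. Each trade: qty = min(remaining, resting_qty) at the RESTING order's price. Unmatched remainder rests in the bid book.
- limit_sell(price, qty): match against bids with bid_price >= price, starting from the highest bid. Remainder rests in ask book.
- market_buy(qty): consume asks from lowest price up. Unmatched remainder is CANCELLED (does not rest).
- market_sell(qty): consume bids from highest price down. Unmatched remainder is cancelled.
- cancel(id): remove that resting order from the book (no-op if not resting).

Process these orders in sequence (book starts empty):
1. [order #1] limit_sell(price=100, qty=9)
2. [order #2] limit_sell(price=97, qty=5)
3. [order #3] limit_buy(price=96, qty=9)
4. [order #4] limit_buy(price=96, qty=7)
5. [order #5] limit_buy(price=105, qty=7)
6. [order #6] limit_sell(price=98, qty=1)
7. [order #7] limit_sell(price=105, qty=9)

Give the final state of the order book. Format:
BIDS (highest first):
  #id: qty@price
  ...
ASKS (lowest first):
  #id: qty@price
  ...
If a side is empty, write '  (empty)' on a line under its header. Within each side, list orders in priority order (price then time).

Answer: BIDS (highest first):
  #3: 9@96
  #4: 7@96
ASKS (lowest first):
  #6: 1@98
  #1: 7@100
  #7: 9@105

Derivation:
After op 1 [order #1] limit_sell(price=100, qty=9): fills=none; bids=[-] asks=[#1:9@100]
After op 2 [order #2] limit_sell(price=97, qty=5): fills=none; bids=[-] asks=[#2:5@97 #1:9@100]
After op 3 [order #3] limit_buy(price=96, qty=9): fills=none; bids=[#3:9@96] asks=[#2:5@97 #1:9@100]
After op 4 [order #4] limit_buy(price=96, qty=7): fills=none; bids=[#3:9@96 #4:7@96] asks=[#2:5@97 #1:9@100]
After op 5 [order #5] limit_buy(price=105, qty=7): fills=#5x#2:5@97 #5x#1:2@100; bids=[#3:9@96 #4:7@96] asks=[#1:7@100]
After op 6 [order #6] limit_sell(price=98, qty=1): fills=none; bids=[#3:9@96 #4:7@96] asks=[#6:1@98 #1:7@100]
After op 7 [order #7] limit_sell(price=105, qty=9): fills=none; bids=[#3:9@96 #4:7@96] asks=[#6:1@98 #1:7@100 #7:9@105]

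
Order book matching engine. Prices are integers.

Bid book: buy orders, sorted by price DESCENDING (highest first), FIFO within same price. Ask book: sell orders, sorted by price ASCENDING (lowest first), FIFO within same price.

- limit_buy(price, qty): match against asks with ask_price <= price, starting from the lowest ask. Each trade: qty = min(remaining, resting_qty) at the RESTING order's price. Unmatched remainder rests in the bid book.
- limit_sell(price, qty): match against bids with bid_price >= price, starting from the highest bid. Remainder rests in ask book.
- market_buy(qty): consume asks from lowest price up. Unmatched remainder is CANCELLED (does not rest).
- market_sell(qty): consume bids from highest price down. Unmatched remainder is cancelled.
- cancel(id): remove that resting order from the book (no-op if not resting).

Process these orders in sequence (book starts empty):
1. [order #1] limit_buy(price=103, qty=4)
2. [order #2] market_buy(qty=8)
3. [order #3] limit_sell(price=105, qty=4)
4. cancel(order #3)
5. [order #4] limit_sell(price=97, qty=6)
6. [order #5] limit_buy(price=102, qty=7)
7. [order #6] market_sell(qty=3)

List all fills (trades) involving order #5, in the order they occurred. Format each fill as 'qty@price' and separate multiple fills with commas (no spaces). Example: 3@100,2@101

After op 1 [order #1] limit_buy(price=103, qty=4): fills=none; bids=[#1:4@103] asks=[-]
After op 2 [order #2] market_buy(qty=8): fills=none; bids=[#1:4@103] asks=[-]
After op 3 [order #3] limit_sell(price=105, qty=4): fills=none; bids=[#1:4@103] asks=[#3:4@105]
After op 4 cancel(order #3): fills=none; bids=[#1:4@103] asks=[-]
After op 5 [order #4] limit_sell(price=97, qty=6): fills=#1x#4:4@103; bids=[-] asks=[#4:2@97]
After op 6 [order #5] limit_buy(price=102, qty=7): fills=#5x#4:2@97; bids=[#5:5@102] asks=[-]
After op 7 [order #6] market_sell(qty=3): fills=#5x#6:3@102; bids=[#5:2@102] asks=[-]

Answer: 2@97,3@102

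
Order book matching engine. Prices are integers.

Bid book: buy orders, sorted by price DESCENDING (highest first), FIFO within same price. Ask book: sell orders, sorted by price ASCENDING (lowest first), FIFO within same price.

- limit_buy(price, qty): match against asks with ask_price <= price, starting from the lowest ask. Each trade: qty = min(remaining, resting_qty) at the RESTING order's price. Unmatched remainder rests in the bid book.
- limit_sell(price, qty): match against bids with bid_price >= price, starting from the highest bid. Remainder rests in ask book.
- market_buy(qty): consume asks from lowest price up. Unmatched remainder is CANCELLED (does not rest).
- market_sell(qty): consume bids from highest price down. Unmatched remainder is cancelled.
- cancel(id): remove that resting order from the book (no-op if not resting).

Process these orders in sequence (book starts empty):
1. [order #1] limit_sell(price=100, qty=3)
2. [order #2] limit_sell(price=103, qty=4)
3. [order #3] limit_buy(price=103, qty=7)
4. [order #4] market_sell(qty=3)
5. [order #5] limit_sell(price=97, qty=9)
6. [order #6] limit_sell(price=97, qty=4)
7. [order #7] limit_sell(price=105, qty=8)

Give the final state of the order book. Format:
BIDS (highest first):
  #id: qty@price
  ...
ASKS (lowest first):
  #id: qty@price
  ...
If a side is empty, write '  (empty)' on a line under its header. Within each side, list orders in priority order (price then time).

Answer: BIDS (highest first):
  (empty)
ASKS (lowest first):
  #5: 9@97
  #6: 4@97
  #7: 8@105

Derivation:
After op 1 [order #1] limit_sell(price=100, qty=3): fills=none; bids=[-] asks=[#1:3@100]
After op 2 [order #2] limit_sell(price=103, qty=4): fills=none; bids=[-] asks=[#1:3@100 #2:4@103]
After op 3 [order #3] limit_buy(price=103, qty=7): fills=#3x#1:3@100 #3x#2:4@103; bids=[-] asks=[-]
After op 4 [order #4] market_sell(qty=3): fills=none; bids=[-] asks=[-]
After op 5 [order #5] limit_sell(price=97, qty=9): fills=none; bids=[-] asks=[#5:9@97]
After op 6 [order #6] limit_sell(price=97, qty=4): fills=none; bids=[-] asks=[#5:9@97 #6:4@97]
After op 7 [order #7] limit_sell(price=105, qty=8): fills=none; bids=[-] asks=[#5:9@97 #6:4@97 #7:8@105]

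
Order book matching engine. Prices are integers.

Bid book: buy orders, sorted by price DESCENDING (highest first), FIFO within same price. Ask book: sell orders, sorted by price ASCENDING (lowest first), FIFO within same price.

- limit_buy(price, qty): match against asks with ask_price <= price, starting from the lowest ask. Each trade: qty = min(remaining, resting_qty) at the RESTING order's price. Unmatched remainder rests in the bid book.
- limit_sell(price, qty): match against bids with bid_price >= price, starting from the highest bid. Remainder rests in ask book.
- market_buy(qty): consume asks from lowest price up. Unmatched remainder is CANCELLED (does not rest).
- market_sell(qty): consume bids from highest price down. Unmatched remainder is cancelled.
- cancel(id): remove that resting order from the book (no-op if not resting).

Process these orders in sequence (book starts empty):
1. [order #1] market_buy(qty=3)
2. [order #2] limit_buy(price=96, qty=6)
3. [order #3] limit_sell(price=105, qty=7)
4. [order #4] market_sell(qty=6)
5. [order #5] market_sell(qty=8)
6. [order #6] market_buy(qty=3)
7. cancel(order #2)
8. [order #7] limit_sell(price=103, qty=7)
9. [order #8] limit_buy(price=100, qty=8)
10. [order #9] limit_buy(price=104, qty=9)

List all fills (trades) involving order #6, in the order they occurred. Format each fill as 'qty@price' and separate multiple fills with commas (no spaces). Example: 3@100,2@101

Answer: 3@105

Derivation:
After op 1 [order #1] market_buy(qty=3): fills=none; bids=[-] asks=[-]
After op 2 [order #2] limit_buy(price=96, qty=6): fills=none; bids=[#2:6@96] asks=[-]
After op 3 [order #3] limit_sell(price=105, qty=7): fills=none; bids=[#2:6@96] asks=[#3:7@105]
After op 4 [order #4] market_sell(qty=6): fills=#2x#4:6@96; bids=[-] asks=[#3:7@105]
After op 5 [order #5] market_sell(qty=8): fills=none; bids=[-] asks=[#3:7@105]
After op 6 [order #6] market_buy(qty=3): fills=#6x#3:3@105; bids=[-] asks=[#3:4@105]
After op 7 cancel(order #2): fills=none; bids=[-] asks=[#3:4@105]
After op 8 [order #7] limit_sell(price=103, qty=7): fills=none; bids=[-] asks=[#7:7@103 #3:4@105]
After op 9 [order #8] limit_buy(price=100, qty=8): fills=none; bids=[#8:8@100] asks=[#7:7@103 #3:4@105]
After op 10 [order #9] limit_buy(price=104, qty=9): fills=#9x#7:7@103; bids=[#9:2@104 #8:8@100] asks=[#3:4@105]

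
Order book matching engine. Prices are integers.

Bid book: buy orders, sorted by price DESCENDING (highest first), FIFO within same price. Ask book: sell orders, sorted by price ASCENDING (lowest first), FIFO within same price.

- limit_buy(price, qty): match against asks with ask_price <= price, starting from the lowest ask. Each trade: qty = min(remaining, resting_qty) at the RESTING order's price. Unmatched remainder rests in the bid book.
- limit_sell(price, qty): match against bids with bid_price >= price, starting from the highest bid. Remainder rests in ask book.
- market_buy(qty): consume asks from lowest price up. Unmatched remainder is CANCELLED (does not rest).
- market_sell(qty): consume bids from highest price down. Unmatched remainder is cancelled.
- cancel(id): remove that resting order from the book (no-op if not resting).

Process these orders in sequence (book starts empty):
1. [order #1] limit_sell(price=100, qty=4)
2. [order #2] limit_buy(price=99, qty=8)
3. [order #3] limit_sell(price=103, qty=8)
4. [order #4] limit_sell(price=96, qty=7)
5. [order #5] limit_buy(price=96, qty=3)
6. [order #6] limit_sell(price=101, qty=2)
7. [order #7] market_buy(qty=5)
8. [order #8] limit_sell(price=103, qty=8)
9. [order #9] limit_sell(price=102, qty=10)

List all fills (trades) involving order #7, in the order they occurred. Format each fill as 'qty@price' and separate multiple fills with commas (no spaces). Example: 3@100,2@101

After op 1 [order #1] limit_sell(price=100, qty=4): fills=none; bids=[-] asks=[#1:4@100]
After op 2 [order #2] limit_buy(price=99, qty=8): fills=none; bids=[#2:8@99] asks=[#1:4@100]
After op 3 [order #3] limit_sell(price=103, qty=8): fills=none; bids=[#2:8@99] asks=[#1:4@100 #3:8@103]
After op 4 [order #4] limit_sell(price=96, qty=7): fills=#2x#4:7@99; bids=[#2:1@99] asks=[#1:4@100 #3:8@103]
After op 5 [order #5] limit_buy(price=96, qty=3): fills=none; bids=[#2:1@99 #5:3@96] asks=[#1:4@100 #3:8@103]
After op 6 [order #6] limit_sell(price=101, qty=2): fills=none; bids=[#2:1@99 #5:3@96] asks=[#1:4@100 #6:2@101 #3:8@103]
After op 7 [order #7] market_buy(qty=5): fills=#7x#1:4@100 #7x#6:1@101; bids=[#2:1@99 #5:3@96] asks=[#6:1@101 #3:8@103]
After op 8 [order #8] limit_sell(price=103, qty=8): fills=none; bids=[#2:1@99 #5:3@96] asks=[#6:1@101 #3:8@103 #8:8@103]
After op 9 [order #9] limit_sell(price=102, qty=10): fills=none; bids=[#2:1@99 #5:3@96] asks=[#6:1@101 #9:10@102 #3:8@103 #8:8@103]

Answer: 4@100,1@101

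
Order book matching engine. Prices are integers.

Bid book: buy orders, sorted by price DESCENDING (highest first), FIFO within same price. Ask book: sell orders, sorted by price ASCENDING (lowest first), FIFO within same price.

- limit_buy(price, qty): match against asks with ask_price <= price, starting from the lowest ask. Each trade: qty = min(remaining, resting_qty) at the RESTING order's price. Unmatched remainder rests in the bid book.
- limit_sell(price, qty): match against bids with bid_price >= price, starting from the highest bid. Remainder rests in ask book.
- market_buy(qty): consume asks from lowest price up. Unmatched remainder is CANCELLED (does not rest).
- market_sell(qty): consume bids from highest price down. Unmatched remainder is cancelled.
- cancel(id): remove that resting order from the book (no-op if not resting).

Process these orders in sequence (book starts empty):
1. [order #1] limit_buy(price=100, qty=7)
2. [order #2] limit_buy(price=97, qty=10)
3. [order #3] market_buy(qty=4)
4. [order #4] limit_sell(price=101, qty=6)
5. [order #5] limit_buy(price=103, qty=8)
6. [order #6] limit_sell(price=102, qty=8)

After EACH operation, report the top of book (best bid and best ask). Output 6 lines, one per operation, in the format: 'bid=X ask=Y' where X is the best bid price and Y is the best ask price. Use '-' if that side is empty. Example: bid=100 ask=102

After op 1 [order #1] limit_buy(price=100, qty=7): fills=none; bids=[#1:7@100] asks=[-]
After op 2 [order #2] limit_buy(price=97, qty=10): fills=none; bids=[#1:7@100 #2:10@97] asks=[-]
After op 3 [order #3] market_buy(qty=4): fills=none; bids=[#1:7@100 #2:10@97] asks=[-]
After op 4 [order #4] limit_sell(price=101, qty=6): fills=none; bids=[#1:7@100 #2:10@97] asks=[#4:6@101]
After op 5 [order #5] limit_buy(price=103, qty=8): fills=#5x#4:6@101; bids=[#5:2@103 #1:7@100 #2:10@97] asks=[-]
After op 6 [order #6] limit_sell(price=102, qty=8): fills=#5x#6:2@103; bids=[#1:7@100 #2:10@97] asks=[#6:6@102]

Answer: bid=100 ask=-
bid=100 ask=-
bid=100 ask=-
bid=100 ask=101
bid=103 ask=-
bid=100 ask=102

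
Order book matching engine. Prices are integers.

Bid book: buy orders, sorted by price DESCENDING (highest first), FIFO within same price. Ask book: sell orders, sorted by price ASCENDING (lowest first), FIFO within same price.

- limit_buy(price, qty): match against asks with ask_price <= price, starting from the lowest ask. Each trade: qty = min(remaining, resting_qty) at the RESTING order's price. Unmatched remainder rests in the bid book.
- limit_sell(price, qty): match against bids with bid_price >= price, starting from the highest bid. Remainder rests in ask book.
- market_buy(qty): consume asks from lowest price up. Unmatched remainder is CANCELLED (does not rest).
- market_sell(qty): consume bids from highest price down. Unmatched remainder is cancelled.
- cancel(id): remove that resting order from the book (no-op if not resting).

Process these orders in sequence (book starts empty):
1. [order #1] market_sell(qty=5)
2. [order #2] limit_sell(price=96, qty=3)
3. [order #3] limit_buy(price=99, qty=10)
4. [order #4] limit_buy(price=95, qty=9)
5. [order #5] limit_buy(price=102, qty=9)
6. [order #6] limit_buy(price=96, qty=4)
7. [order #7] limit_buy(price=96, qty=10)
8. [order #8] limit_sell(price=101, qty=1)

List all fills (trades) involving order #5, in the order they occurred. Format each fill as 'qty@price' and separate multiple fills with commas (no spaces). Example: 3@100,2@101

Answer: 1@102

Derivation:
After op 1 [order #1] market_sell(qty=5): fills=none; bids=[-] asks=[-]
After op 2 [order #2] limit_sell(price=96, qty=3): fills=none; bids=[-] asks=[#2:3@96]
After op 3 [order #3] limit_buy(price=99, qty=10): fills=#3x#2:3@96; bids=[#3:7@99] asks=[-]
After op 4 [order #4] limit_buy(price=95, qty=9): fills=none; bids=[#3:7@99 #4:9@95] asks=[-]
After op 5 [order #5] limit_buy(price=102, qty=9): fills=none; bids=[#5:9@102 #3:7@99 #4:9@95] asks=[-]
After op 6 [order #6] limit_buy(price=96, qty=4): fills=none; bids=[#5:9@102 #3:7@99 #6:4@96 #4:9@95] asks=[-]
After op 7 [order #7] limit_buy(price=96, qty=10): fills=none; bids=[#5:9@102 #3:7@99 #6:4@96 #7:10@96 #4:9@95] asks=[-]
After op 8 [order #8] limit_sell(price=101, qty=1): fills=#5x#8:1@102; bids=[#5:8@102 #3:7@99 #6:4@96 #7:10@96 #4:9@95] asks=[-]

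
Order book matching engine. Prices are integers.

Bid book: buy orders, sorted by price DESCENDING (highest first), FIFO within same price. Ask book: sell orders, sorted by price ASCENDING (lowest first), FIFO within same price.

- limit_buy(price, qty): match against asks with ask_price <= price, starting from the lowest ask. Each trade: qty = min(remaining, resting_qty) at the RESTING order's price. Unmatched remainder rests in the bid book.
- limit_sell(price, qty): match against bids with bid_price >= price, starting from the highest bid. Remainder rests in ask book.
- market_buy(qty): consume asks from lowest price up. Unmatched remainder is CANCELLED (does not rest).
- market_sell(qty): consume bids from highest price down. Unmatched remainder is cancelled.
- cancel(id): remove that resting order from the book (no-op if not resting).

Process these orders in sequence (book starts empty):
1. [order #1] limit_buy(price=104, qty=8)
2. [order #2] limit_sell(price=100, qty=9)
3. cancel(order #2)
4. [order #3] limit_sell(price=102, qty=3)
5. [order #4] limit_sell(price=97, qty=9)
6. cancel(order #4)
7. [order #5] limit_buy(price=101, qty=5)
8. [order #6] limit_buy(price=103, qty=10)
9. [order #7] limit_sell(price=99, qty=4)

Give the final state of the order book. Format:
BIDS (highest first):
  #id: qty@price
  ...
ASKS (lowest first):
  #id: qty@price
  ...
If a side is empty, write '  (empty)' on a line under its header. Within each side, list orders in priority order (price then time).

Answer: BIDS (highest first):
  #6: 3@103
  #5: 5@101
ASKS (lowest first):
  (empty)

Derivation:
After op 1 [order #1] limit_buy(price=104, qty=8): fills=none; bids=[#1:8@104] asks=[-]
After op 2 [order #2] limit_sell(price=100, qty=9): fills=#1x#2:8@104; bids=[-] asks=[#2:1@100]
After op 3 cancel(order #2): fills=none; bids=[-] asks=[-]
After op 4 [order #3] limit_sell(price=102, qty=3): fills=none; bids=[-] asks=[#3:3@102]
After op 5 [order #4] limit_sell(price=97, qty=9): fills=none; bids=[-] asks=[#4:9@97 #3:3@102]
After op 6 cancel(order #4): fills=none; bids=[-] asks=[#3:3@102]
After op 7 [order #5] limit_buy(price=101, qty=5): fills=none; bids=[#5:5@101] asks=[#3:3@102]
After op 8 [order #6] limit_buy(price=103, qty=10): fills=#6x#3:3@102; bids=[#6:7@103 #5:5@101] asks=[-]
After op 9 [order #7] limit_sell(price=99, qty=4): fills=#6x#7:4@103; bids=[#6:3@103 #5:5@101] asks=[-]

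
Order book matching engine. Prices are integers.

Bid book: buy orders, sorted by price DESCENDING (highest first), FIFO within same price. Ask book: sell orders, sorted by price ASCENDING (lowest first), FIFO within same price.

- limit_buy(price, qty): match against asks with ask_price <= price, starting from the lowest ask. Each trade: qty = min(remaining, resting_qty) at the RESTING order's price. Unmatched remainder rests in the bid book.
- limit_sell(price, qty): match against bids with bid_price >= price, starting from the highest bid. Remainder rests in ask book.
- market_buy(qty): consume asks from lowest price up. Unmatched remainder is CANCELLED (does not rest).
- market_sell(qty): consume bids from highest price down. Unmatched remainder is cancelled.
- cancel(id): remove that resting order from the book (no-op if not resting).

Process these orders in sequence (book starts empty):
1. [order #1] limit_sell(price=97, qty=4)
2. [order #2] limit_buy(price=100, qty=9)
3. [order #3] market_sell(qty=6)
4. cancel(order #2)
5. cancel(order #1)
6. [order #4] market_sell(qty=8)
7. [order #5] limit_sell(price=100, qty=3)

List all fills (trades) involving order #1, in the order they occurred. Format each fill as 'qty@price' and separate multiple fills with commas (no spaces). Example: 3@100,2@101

After op 1 [order #1] limit_sell(price=97, qty=4): fills=none; bids=[-] asks=[#1:4@97]
After op 2 [order #2] limit_buy(price=100, qty=9): fills=#2x#1:4@97; bids=[#2:5@100] asks=[-]
After op 3 [order #3] market_sell(qty=6): fills=#2x#3:5@100; bids=[-] asks=[-]
After op 4 cancel(order #2): fills=none; bids=[-] asks=[-]
After op 5 cancel(order #1): fills=none; bids=[-] asks=[-]
After op 6 [order #4] market_sell(qty=8): fills=none; bids=[-] asks=[-]
After op 7 [order #5] limit_sell(price=100, qty=3): fills=none; bids=[-] asks=[#5:3@100]

Answer: 4@97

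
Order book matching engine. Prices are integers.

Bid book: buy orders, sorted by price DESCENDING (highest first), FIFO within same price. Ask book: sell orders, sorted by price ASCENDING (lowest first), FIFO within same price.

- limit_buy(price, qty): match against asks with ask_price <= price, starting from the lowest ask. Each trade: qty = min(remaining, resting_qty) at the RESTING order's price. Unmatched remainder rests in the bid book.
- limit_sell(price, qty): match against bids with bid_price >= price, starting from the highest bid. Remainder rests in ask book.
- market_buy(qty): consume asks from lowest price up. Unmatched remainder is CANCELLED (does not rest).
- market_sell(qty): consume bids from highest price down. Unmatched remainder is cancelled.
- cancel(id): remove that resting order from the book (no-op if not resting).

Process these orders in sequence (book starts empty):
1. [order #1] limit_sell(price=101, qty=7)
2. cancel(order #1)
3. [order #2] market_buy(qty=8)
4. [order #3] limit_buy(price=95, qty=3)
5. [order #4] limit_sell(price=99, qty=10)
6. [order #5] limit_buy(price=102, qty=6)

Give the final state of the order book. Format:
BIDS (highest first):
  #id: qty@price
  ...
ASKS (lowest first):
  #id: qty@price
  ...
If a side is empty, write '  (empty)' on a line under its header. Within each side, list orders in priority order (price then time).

Answer: BIDS (highest first):
  #3: 3@95
ASKS (lowest first):
  #4: 4@99

Derivation:
After op 1 [order #1] limit_sell(price=101, qty=7): fills=none; bids=[-] asks=[#1:7@101]
After op 2 cancel(order #1): fills=none; bids=[-] asks=[-]
After op 3 [order #2] market_buy(qty=8): fills=none; bids=[-] asks=[-]
After op 4 [order #3] limit_buy(price=95, qty=3): fills=none; bids=[#3:3@95] asks=[-]
After op 5 [order #4] limit_sell(price=99, qty=10): fills=none; bids=[#3:3@95] asks=[#4:10@99]
After op 6 [order #5] limit_buy(price=102, qty=6): fills=#5x#4:6@99; bids=[#3:3@95] asks=[#4:4@99]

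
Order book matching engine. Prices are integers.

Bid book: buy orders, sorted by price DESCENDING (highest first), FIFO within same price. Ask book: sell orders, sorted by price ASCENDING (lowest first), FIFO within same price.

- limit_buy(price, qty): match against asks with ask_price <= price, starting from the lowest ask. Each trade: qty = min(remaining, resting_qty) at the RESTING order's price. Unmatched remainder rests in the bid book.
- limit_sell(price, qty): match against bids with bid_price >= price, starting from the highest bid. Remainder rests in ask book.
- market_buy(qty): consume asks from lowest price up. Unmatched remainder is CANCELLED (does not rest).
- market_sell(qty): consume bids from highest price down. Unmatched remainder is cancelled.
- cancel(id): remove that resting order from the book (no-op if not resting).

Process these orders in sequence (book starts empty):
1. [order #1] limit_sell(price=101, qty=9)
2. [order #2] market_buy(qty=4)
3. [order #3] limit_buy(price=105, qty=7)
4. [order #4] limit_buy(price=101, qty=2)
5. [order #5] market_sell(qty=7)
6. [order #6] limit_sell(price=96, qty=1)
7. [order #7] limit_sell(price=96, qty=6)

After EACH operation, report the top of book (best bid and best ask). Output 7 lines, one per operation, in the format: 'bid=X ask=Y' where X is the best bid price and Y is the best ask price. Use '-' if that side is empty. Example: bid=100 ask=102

Answer: bid=- ask=101
bid=- ask=101
bid=105 ask=-
bid=105 ask=-
bid=- ask=-
bid=- ask=96
bid=- ask=96

Derivation:
After op 1 [order #1] limit_sell(price=101, qty=9): fills=none; bids=[-] asks=[#1:9@101]
After op 2 [order #2] market_buy(qty=4): fills=#2x#1:4@101; bids=[-] asks=[#1:5@101]
After op 3 [order #3] limit_buy(price=105, qty=7): fills=#3x#1:5@101; bids=[#3:2@105] asks=[-]
After op 4 [order #4] limit_buy(price=101, qty=2): fills=none; bids=[#3:2@105 #4:2@101] asks=[-]
After op 5 [order #5] market_sell(qty=7): fills=#3x#5:2@105 #4x#5:2@101; bids=[-] asks=[-]
After op 6 [order #6] limit_sell(price=96, qty=1): fills=none; bids=[-] asks=[#6:1@96]
After op 7 [order #7] limit_sell(price=96, qty=6): fills=none; bids=[-] asks=[#6:1@96 #7:6@96]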